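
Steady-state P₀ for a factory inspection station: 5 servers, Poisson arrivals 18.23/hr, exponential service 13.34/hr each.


a = λ/μ = 18.23/13.34 = 1.3666; ρ = a/c = 0.2733
Σ_{k=0}^{4} a^k/k! (terms k=0..4) = 1.00000 + 1.36657 + 0.93375 + 0.42534 + 0.14532 = 3.87098
Tail: a^5/(5!(1−ρ)) = 4.76600/(120·0.7267) = 0.05465
P₀ = 1/(3.87098 + 0.05465) = 1/3.92563 = 0.254736

Final: 0.254736


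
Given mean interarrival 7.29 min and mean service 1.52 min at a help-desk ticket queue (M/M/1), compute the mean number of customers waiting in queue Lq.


λ = 60/7.29 = 8.2305 /hr
μ = 60/1.52 = 39.4737 /hr
ρ = λ/μ = 8.2305/39.4737 = 0.2085
Lq = ρ²/(1−ρ) = 0.04347/0.7915 = 0.05493

Final: 0.05493


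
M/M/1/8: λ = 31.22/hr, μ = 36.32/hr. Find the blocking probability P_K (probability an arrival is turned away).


ρ = λ/μ = 31.22/36.32 = 0.8596
P_K = (1−ρ)ρ^K/(1−ρ^(K+1)) = (0.1404·0.298055)/(1 − 0.256203)
= 0.041852/0.743797 = 0.056269

Final: 0.056269


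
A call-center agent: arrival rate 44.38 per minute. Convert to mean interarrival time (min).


Mean interarrival time = 1/λ = 1/44.38 minute = 0.02253 minute
In minutes: 0.02253 × 1 = 0.02253 min

Final: 0.02253 min


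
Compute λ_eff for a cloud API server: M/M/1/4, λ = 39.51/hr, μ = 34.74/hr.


ρ = 1.1373; P_K = (1−ρ)ρ^4/(1−ρ^5) = 0.254461
λ_eff = λ(1 − P_K) = 39.51·(1 − 0.254461) = 39.51·0.745539 = 29.4563 /hr

Final: 29.4563 /hr


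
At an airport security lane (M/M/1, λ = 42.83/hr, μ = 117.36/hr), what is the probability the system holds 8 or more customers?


ρ = 42.83/117.36 = 0.3649
P(N ≥ n) = ρ^n = 0.3649^8 = 0.0003146

Final: 0.0003146


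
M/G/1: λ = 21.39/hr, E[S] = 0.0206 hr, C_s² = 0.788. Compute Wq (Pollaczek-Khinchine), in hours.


ρ = λ·E[S] = 21.39·0.0206 = 0.4406
E[S²] = E[S]²(1+C_s²) = 0.0206²·(1+0.788) = 0.0007588
Wq = λ·E[S²]/(2(1−ρ)) = 21.39·0.0007588/(2·0.5594) = 0.01451 hr

Final: 0.01451 hr


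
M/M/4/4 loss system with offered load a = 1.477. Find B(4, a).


B(c,a) = (a^c/c!) / Σ_{k=0}^{c} a^k/k!
a^4/4! = 0.198295
Σ terms (k=0..4): 1.00000 + 1.47700 + 1.09076 + 0.53702 + 0.19829 = 4.303079
B = 0.198295/4.303079 = 0.046082

Final: 0.046082


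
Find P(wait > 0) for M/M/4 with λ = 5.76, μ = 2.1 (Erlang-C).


a = λ/μ = 2.7429; ρ = a/4 = 0.6857
P₀ = 0.054208 (from M/M/c formula)
C(c,a) = [a^c/(c!(1−ρ))]·P₀ = [56.59952/(24·0.3143)]·0.054208
= 7.50372·0.054208 = 0.406763

Final: 0.406763


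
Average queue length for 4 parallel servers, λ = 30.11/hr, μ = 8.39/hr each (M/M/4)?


a = λ/μ = 3.5888; ρ = a/4 = 0.8972
P₀ = 0.011633
Lq = P₀·a^c·ρ / (c!·(1−ρ)²) = 0.011633·165.88044·0.8972/(24·0.01057)
= 6.82579

Final: 6.82579


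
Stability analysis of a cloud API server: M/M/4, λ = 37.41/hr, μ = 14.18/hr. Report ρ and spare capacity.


Total capacity cμ = 4·14.18 = 56.72/hr
ρ = λ/(cμ) = 37.41/56.72 = 0.6596
Stable ⇔ ρ < 1: YES
Spare capacity = cμ − λ = 56.72 − 37.41 = 19.31/hr

Final: ρ = 0.6596; stable; margin = 19.31/hr


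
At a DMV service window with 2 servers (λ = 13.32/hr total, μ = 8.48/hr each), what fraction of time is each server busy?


ρ = λ/(cμ) = 13.32/(2·8.48) = 13.32/16.96 = 0.7854

Final: 0.7854


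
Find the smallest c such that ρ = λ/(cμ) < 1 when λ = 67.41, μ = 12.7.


Stability requires cμ > λ ⇔ c > λ/μ.
λ/μ = 67.41/12.7 = 5.3079
Minimum integer c = ⌊5.3079⌋ + 1 = 6
Check: 6·12.7 = 76.20 > 67.41, while 5·12.7 = 63.50 ≤ 67.41

Final: 6 servers


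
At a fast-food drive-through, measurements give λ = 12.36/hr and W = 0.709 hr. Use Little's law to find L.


L = λW = 12.36·0.709 = 8.7632

Final: 8.7632


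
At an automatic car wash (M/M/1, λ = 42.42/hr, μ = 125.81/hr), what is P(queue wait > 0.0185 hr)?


ρ = 42.42/125.81 = 0.3372
P(Wq > t) = ρ·e^{−(μ−λ)t} = 0.3372·e^{−1.5427}
= 0.3372·0.213800 = 0.072088

Final: 0.072088


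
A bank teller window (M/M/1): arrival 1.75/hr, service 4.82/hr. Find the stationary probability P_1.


ρ = 1.75/4.82 = 0.3631
P_n = (1−ρ)·ρ^n = (1 − 0.3631)·0.3631^1 = 0.6369·0.363071 = 0.231250

Final: 0.231250


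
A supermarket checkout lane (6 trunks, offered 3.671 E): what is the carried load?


B(6,3.671) = 0.093961 (Erlang-B)
Carried load = a(1 − B) = 3.671·(1 − 0.093961) = 3.671·0.906039 = 3.3261 E

Final: 3.3261 Erlangs


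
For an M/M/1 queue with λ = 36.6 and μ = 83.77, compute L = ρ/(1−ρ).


ρ = λ/μ = 36.6/83.77 = 0.4369
L = ρ/(1−ρ) = 0.4369/(1 − 0.4369) = 0.4369/0.5631 = 0.7759

Final: 0.7759


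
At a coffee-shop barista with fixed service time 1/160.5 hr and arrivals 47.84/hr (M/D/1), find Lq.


ρ = 47.84/160.5 = 0.2981
M/D/1: Lq = ρ²/(2(1−ρ)) = 0.08884/(2·0.7019) = 0.06329

Final: 0.06329


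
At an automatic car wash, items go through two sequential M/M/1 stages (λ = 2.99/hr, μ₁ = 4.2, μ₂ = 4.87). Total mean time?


Each node sees arrival rate λ = 2.99/hr (tandem ⇒ throughput preserved).
W₁ = 1/(μ₁−λ) = 1/(4.2−2.99) = 0.82645 hr
W₂ = 1/(μ₂−λ) = 1/(4.87−2.99) = 0.53191 hr
W_total = W₁ + W₂ = 0.82645 + 0.53191 = 1.35836 hr

Final: 1.35836 hr


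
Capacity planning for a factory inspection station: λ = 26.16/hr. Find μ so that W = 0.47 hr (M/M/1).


W = 1/(μ−λ) ⇒ μ − λ = 1/W = 1/0.47 = 2.1277
μ = λ + 1/W = 26.16 + 2.1277 = 28.2877 per hr

Final: 28.2877 /hr


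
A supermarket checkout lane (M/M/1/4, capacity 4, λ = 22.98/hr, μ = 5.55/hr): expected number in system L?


ρ = 22.98/5.55 = 4.1405
L = ρ[1 − (K+1)ρ^K + Kρ^(K+1)] / [(1−ρ)(1−ρ^(K+1))]
Numerator: 4.1405·(1 − 5·293.919341 + 4·1216.984946) = 14075.117837
Denominator: (-3.1405)·(-1215.984946) = 3818.850020
L = 14075.117837/3818.850020 = 3.6857

Final: 3.6857


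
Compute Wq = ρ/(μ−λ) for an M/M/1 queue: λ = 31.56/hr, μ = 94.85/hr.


ρ = 31.56/94.85 = 0.3327
Wq = ρ/(μ−λ) = 0.3327/(94.85 − 31.56) = 0.3327/63.29 = 0.005257 hr

Final: 0.005257 hr


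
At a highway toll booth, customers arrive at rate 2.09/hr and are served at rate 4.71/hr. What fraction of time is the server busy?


ρ = λ/μ = 2.09/4.71 = 0.4437

Final: 0.4437


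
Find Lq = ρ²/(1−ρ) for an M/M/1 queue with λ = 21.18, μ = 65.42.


ρ = 21.18/65.42 = 0.3238
Lq = ρ²/(1−ρ) = 0.1048/0.6762 = 0.1550

Final: 0.1550


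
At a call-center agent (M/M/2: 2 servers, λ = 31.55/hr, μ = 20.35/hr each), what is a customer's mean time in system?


a = 1.5504; ρ = 0.7752; P₀ = 0.126644
Lq = P₀·a^c·ρ/(c!(1−ρ)²) = 2.33440
Wq = Lq/λ = 2.33440/31.55 = 0.07399 hr
W = Wq + 1/μ = 0.07399 + 0.04914 = 0.12313 hr

Final: 0.12313 hr


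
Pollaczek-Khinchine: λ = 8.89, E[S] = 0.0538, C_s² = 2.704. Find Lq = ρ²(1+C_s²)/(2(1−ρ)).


ρ = λ·E[S] = 8.89·0.0538 = 0.4783
Lq = ρ²(1+C_s²)/(2(1−ρ)) = 0.2288·(1+2.704)/(2·0.5217)
= 0.2288·3.7040/1.0434 = 0.81203

Final: 0.81203


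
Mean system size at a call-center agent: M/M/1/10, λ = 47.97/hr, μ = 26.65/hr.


ρ = 47.97/26.65 = 1.8000
L = ρ[1 − (K+1)ρ^K + Kρ^(K+1)] / [(1−ρ)(1−ρ^(K+1))]
Numerator: 1.8000·(1 − 11·357.046723 + 10·642.684101) = 4500.588706
Denominator: (-0.8000)·(-641.684101) = 513.347281
L = 4500.588706/513.347281 = 8.7671

Final: 8.7671


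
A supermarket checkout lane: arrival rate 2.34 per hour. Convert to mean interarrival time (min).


Mean interarrival time = 1/λ = 1/2.34 hour = 0.42735 hour
In minutes: 0.42735 × 60 = 25.6410 min

Final: 25.6410 min


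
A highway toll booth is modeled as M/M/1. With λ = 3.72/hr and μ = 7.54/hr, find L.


ρ = λ/μ = 3.72/7.54 = 0.4934
L = ρ/(1−ρ) = 0.4934/(1 − 0.4934) = 0.4934/0.5066 = 0.9738

Final: 0.9738


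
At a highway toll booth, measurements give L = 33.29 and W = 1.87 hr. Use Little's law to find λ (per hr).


λ = L/W = 33.29/1.87 = 17.8021 /hr

Final: 17.8021 /hr


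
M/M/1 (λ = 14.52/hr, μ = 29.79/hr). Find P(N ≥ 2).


ρ = 14.52/29.79 = 0.4874
P(N ≥ n) = ρ^n = 0.4874^2 = 0.237570

Final: 0.237570


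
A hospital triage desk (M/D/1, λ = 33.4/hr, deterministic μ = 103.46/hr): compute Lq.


ρ = 33.4/103.46 = 0.3228
M/D/1: Lq = ρ²/(2(1−ρ)) = 0.1042/(2·0.6772) = 0.07695

Final: 0.07695


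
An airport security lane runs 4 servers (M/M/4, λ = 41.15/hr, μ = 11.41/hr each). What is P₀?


a = λ/μ = 41.15/11.41 = 3.6065; ρ = a/c = 0.9016
Σ_{k=0}^{3} a^k/k! (terms k=0..3) = 1.00000 + 3.60649 + 6.50337 + 7.81810 = 18.92796
Tail: a^4/(4!(1−ρ)) = 169.17523/(24·0.09838) = 71.65143
P₀ = 1/(18.92796 + 71.65143) = 1/90.57938 = 0.011040

Final: 0.011040


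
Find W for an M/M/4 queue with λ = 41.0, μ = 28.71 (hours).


a = 1.4281; ρ = 0.3570; P₀ = 0.237943
Lq = P₀·a^c·ρ/(c!(1−ρ)²) = 0.03561
Wq = Lq/λ = 0.03561/41.0 = 0.0008685 hr
W = Wq + 1/μ = 0.0008685 + 0.03483 = 0.03570 hr

Final: 0.03570 hr


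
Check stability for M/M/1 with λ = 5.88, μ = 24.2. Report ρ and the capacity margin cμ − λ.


Total capacity cμ = 1·24.2 = 24.20/hr
ρ = λ/(cμ) = 5.88/24.20 = 0.2430
Stable ⇔ ρ < 1: YES
Spare capacity = cμ − λ = 24.20 − 5.88 = 18.32/hr

Final: ρ = 0.2430; stable; margin = 18.32/hr


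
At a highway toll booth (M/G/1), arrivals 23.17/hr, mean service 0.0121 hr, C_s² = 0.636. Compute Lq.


ρ = λ·E[S] = 23.17·0.0121 = 0.2804
Lq = ρ²(1+C_s²)/(2(1−ρ)) = 0.07860·(1+0.636)/(2·0.7196)
= 0.07860·1.6360/1.4393 = 0.08934

Final: 0.08934


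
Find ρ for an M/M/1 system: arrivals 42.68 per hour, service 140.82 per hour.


ρ = λ/μ = 42.68/140.82 = 0.3031

Final: 0.3031


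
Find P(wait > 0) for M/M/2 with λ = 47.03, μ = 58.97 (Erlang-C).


a = λ/μ = 0.7975; ρ = a/2 = 0.3988
P₀ = 0.429836 (from M/M/c formula)
C(c,a) = [a^c/(c!(1−ρ))]·P₀ = [0.63604/(2·0.6012)]·0.429836
= 0.52895·0.429836 = 0.227360

Final: 0.227360


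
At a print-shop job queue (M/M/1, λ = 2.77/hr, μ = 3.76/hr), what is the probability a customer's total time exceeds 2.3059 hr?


W ~ Exponential(μ−λ) for M/M/1.
μ − λ = 3.76 − 2.77 = 0.9900
P(W > t) = e^{−(μ−λ)t} = e^{−2.2828} = 0.101994

Final: 0.101994


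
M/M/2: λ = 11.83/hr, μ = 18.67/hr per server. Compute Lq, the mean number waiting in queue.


a = λ/μ = 0.6336; ρ = a/2 = 0.3168
P₀ = 0.518812
Lq = P₀·a^c·ρ / (c!·(1−ρ)²) = 0.518812·0.40150·0.3168/(2·0.46674)
= 0.07070

Final: 0.07070


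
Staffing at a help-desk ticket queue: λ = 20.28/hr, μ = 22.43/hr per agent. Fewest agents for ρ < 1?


Stability requires cμ > λ ⇔ c > λ/μ.
λ/μ = 20.28/22.43 = 0.9041
Minimum integer c = ⌊0.9041⌋ + 1 = 1
Check: 1·22.43 = 22.43 > 20.28, while 0·22.43 = 0.00 ≤ 20.28

Final: 1 servers


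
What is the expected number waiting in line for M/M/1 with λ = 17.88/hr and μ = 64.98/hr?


ρ = 17.88/64.98 = 0.2752
Lq = ρ²/(1−ρ) = 0.07571/0.7248 = 0.1045

Final: 0.1045


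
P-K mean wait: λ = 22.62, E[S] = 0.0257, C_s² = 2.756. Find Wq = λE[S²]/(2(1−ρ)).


ρ = λ·E[S] = 22.62·0.0257 = 0.5813
E[S²] = E[S]²(1+C_s²) = 0.0257²·(1+2.756) = 0.002481
Wq = λ·E[S²]/(2(1−ρ)) = 22.62·0.002481/(2·0.4187) = 0.06702 hr

Final: 0.06702 hr


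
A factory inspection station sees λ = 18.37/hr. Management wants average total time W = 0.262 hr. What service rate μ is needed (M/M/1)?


W = 1/(μ−λ) ⇒ μ − λ = 1/W = 1/0.262 = 3.8168
μ = λ + 1/W = 18.37 + 3.8168 = 22.1868 per hr

Final: 22.1868 /hr


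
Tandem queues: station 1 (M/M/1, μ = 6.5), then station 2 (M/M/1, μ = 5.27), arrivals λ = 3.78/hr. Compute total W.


Each node sees arrival rate λ = 3.78/hr (tandem ⇒ throughput preserved).
W₁ = 1/(μ₁−λ) = 1/(6.5−3.78) = 0.36765 hr
W₂ = 1/(μ₂−λ) = 1/(5.27−3.78) = 0.67114 hr
W_total = W₁ + W₂ = 0.36765 + 0.67114 = 1.03879 hr

Final: 1.03879 hr


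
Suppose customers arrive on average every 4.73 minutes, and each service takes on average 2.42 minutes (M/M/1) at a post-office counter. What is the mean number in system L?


λ = 60/4.73 = 12.6850 /hr
μ = 60/2.42 = 24.7934 /hr
ρ = λ/μ = 12.6850/24.7934 = 0.5116
L = ρ/(1−ρ) = 0.5116/0.4884 = 1.0476

Final: 1.0476


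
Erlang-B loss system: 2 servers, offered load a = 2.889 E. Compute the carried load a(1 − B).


B(2,2.889) = 0.517623 (Erlang-B)
Carried load = a(1 − B) = 2.889·(1 − 0.517623) = 2.889·0.482377 = 1.3936 E

Final: 1.3936 Erlangs


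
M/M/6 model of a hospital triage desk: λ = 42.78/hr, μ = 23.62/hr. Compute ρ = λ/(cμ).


ρ = λ/(cμ) = 42.78/(6·23.62) = 42.78/141.72 = 0.3019

Final: 0.3019


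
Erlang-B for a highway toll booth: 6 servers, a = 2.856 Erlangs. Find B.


B(c,a) = (a^c/c!) / Σ_{k=0}^{c} a^k/k!
a^6/6! = 0.753732
Σ terms (k=0..6): 1.00000 + 2.85600 + 4.07837 + 3.88261 + 2.77218 + 1.58347 + 0.75373 = 16.926357
B = 0.753732/16.926357 = 0.044530

Final: 0.044530


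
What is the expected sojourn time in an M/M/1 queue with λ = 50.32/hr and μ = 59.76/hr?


W = 1/(μ−λ) = 1/(59.76 − 50.32) = 1/9.44 = 0.1059 hr

Final: 0.1059 hr


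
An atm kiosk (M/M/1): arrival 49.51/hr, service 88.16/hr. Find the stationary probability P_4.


ρ = 49.51/88.16 = 0.5616
P_n = (1−ρ)·ρ^n = (1 − 0.5616)·0.5616^4 = 0.4384·0.099468 = 0.043608

Final: 0.043608


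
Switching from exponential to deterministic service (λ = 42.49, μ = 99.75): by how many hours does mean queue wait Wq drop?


ρ = 42.49/99.75 = 0.4260
Wq(M/M/1) = ρ/(μ−λ) = 0.4260/57.26 = 0.007439 hr
Wq(M/D/1) = ρ/(2(μ−λ)) = 0.003720 hr
Savings = 0.007439 − 0.003720 = 0.003720 hr

Final: 0.003720 hr


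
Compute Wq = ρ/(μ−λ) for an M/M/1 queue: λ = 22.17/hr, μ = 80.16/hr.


ρ = 22.17/80.16 = 0.2766
Wq = ρ/(μ−λ) = 0.2766/(80.16 − 22.17) = 0.2766/57.99 = 0.004769 hr

Final: 0.004769 hr


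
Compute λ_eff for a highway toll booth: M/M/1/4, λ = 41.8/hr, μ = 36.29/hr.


ρ = 1.1518; P_K = (1−ρ)ρ^4/(1−ρ^5) = 0.260117
λ_eff = λ(1 − P_K) = 41.8·(1 − 0.260117) = 41.8·0.739883 = 30.9271 /hr

Final: 30.9271 /hr


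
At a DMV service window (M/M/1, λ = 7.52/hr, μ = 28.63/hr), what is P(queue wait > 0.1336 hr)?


ρ = 7.52/28.63 = 0.2627
P(Wq > t) = ρ·e^{−(μ−λ)t} = 0.2627·e^{−2.8203}
= 0.2627·0.059588 = 0.015652

Final: 0.015652


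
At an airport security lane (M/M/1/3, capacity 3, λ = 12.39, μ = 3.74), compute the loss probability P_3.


ρ = λ/μ = 12.39/3.74 = 3.3128
P_K = (1−ρ)ρ^K/(1−ρ^(K+1)) = (-2.3128·36.357927)/(1 − 120.447785)
= -84.089858/-119.447785 = 0.703988

Final: 0.703988


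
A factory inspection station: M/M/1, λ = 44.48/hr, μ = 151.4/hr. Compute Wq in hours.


ρ = 44.48/151.4 = 0.2938
Wq = ρ/(μ−λ) = 0.2938/(151.4 − 44.48) = 0.2938/106.92 = 0.002748 hr

Final: 0.002748 hr


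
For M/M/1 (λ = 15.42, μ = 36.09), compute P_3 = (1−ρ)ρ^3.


ρ = 15.42/36.09 = 0.4273
P_n = (1−ρ)·ρ^n = (1 − 0.4273)·0.4273^3 = 0.5727·0.078000 = 0.044673

Final: 0.044673


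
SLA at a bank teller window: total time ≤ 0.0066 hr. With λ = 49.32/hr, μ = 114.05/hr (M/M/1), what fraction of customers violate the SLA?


W ~ Exponential(μ−λ) for M/M/1.
μ − λ = 114.05 − 49.32 = 64.7300
P(W > t) = e^{−(μ−λ)t} = e^{−0.4272} = 0.652321

Final: 0.652321


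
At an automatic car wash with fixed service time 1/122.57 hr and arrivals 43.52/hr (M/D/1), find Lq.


ρ = 43.52/122.57 = 0.3551
M/D/1: Lq = ρ²/(2(1−ρ)) = 0.1261/(2·0.6449) = 0.09774

Final: 0.09774


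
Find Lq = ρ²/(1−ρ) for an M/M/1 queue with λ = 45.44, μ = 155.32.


ρ = 45.44/155.32 = 0.2926
Lq = ρ²/(1−ρ) = 0.08559/0.7074 = 0.1210

Final: 0.1210


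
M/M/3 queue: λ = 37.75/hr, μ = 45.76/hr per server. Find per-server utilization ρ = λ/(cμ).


ρ = λ/(cμ) = 37.75/(3·45.76) = 37.75/137.28 = 0.2750

Final: 0.2750


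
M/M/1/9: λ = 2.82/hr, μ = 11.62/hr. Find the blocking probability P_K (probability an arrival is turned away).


ρ = λ/μ = 2.82/11.62 = 0.2427
P_K = (1−ρ)ρ^K/(1−ρ^(K+1)) = (0.7573·0.000002920)/(1 − 0.0000007086)
= 0.000002211/0.999999 = 0.000002211

Final: 0.000002211


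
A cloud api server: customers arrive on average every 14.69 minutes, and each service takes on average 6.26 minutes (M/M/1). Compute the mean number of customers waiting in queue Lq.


λ = 60/14.69 = 4.0844 /hr
μ = 60/6.26 = 9.5847 /hr
ρ = λ/μ = 4.0844/9.5847 = 0.4261
Lq = ρ²/(1−ρ) = 0.1816/0.5739 = 0.3164

Final: 0.3164


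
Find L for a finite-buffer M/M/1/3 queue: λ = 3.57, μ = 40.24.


ρ = 3.57/40.24 = 0.08872
L = ρ[1 − (K+1)ρ^K + Kρ^(K+1)] / [(1−ρ)(1−ρ^(K+1))]
Numerator: 0.08872·(1 − 4·0.0006983 + 3·0.00006195) = 0.088486
Denominator: (0.9113)·(0.999938) = 0.911226
L = 0.088486/0.911226 = 0.09711

Final: 0.09711


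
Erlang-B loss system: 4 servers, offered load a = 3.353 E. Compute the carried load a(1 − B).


B(4,3.353) = 0.244686 (Erlang-B)
Carried load = a(1 − B) = 3.353·(1 − 0.244686) = 3.353·0.755314 = 2.5326 E

Final: 2.5326 Erlangs


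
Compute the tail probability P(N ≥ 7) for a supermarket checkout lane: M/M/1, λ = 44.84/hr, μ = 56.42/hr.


ρ = 44.84/56.42 = 0.7948
P(N ≥ n) = ρ^n = 0.7948^7 = 0.200275

Final: 0.200275


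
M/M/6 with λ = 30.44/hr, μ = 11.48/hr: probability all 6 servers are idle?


a = λ/μ = 30.44/11.48 = 2.6516; ρ = a/c = 0.4419
Σ_{k=0}^{5} a^k/k! (terms k=0..5) = 1.00000 + 2.65157 + 3.51541 + 3.10711 + 2.05968 + 1.09228 = 13.42604
Tail: a^6/(6!(1−ρ)) = 347.54941/(720·0.5581) = 0.86496
P₀ = 1/(13.42604 + 0.86496) = 1/14.29100 = 0.069974

Final: 0.069974


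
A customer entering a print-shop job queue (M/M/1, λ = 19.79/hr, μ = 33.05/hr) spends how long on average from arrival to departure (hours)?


W = 1/(μ−λ) = 1/(33.05 − 19.79) = 1/13.26 = 0.07541 hr

Final: 0.07541 hr


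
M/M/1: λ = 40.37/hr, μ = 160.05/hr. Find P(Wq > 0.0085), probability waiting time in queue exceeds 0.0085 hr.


ρ = 40.37/160.05 = 0.2522
P(Wq > t) = ρ·e^{−(μ−λ)t} = 0.2522·e^{−1.0173}
= 0.2522·0.361577 = 0.091202

Final: 0.091202


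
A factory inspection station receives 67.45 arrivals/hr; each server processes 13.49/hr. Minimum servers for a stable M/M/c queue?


Stability requires cμ > λ ⇔ c > λ/μ.
λ/μ = 67.45/13.49 = 5.0000
Minimum integer c = ⌊5.0000⌋ + 1 = 6
Check: 6·13.49 = 80.94 > 67.45, while 5·13.49 = 67.45 ≤ 67.45

Final: 6 servers


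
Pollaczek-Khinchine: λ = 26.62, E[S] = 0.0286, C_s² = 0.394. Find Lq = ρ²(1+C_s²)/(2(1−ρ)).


ρ = λ·E[S] = 26.62·0.0286 = 0.7613
Lq = ρ²(1+C_s²)/(2(1−ρ)) = 0.5796·(1+0.394)/(2·0.2387)
= 0.5796·1.3940/0.4773 = 1.69273

Final: 1.69273


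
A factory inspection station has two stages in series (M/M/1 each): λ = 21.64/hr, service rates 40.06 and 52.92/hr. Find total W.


Each node sees arrival rate λ = 21.64/hr (tandem ⇒ throughput preserved).
W₁ = 1/(μ₁−λ) = 1/(40.06−21.64) = 0.05429 hr
W₂ = 1/(μ₂−λ) = 1/(52.92−21.64) = 0.03197 hr
W_total = W₁ + W₂ = 0.05429 + 0.03197 = 0.08626 hr

Final: 0.08626 hr


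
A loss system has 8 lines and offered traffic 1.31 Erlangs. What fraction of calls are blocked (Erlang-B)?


B(c,a) = (a^c/c!) / Σ_{k=0}^{c} a^k/k!
a^8/8! = 0.0002151
Σ terms (k=0..8): 1.00000 + 1.31000 + 0.85805 + 0.37468 + 0.12271 + 0.03215 + 0.007019 + 0.001314 + 0.0002151 = 3.706138
B = 0.0002151/3.706138 = 0.00005804

Final: 0.00005804


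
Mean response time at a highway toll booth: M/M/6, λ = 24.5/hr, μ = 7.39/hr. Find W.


a = 3.3153; ρ = 0.5525; P₀ = 0.035240
Lq = P₀·a^c·ρ/(c!(1−ρ)²) = 0.17936
Wq = Lq/λ = 0.17936/24.5 = 0.007321 hr
W = Wq + 1/μ = 0.007321 + 0.13532 = 0.14264 hr

Final: 0.14264 hr


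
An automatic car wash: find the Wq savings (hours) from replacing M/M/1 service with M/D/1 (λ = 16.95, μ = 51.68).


ρ = 16.95/51.68 = 0.3280
Wq(M/M/1) = ρ/(μ−λ) = 0.3280/34.73 = 0.009444 hr
Wq(M/D/1) = ρ/(2(μ−λ)) = 0.004722 hr
Savings = 0.009444 − 0.004722 = 0.004722 hr

Final: 0.004722 hr


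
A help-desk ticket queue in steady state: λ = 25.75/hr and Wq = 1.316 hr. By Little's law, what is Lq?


Lq = λWq = 25.75·1.316 = 33.8870

Final: 33.8870


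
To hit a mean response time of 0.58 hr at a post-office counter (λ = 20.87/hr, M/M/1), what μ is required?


W = 1/(μ−λ) ⇒ μ − λ = 1/W = 1/0.58 = 1.7241
μ = λ + 1/W = 20.87 + 1.7241 = 22.5941 per hr

Final: 22.5941 /hr


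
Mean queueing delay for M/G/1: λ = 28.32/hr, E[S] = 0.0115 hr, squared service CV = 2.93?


ρ = λ·E[S] = 28.32·0.0115 = 0.3257
E[S²] = E[S]²(1+C_s²) = 0.0115²·(1+2.93) = 0.0005197
Wq = λ·E[S²]/(2(1−ρ)) = 28.32·0.0005197/(2·0.6743) = 0.01091 hr

Final: 0.01091 hr


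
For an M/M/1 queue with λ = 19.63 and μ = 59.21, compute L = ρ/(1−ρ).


ρ = λ/μ = 19.63/59.21 = 0.3315
L = ρ/(1−ρ) = 0.3315/(1 − 0.3315) = 0.3315/0.6685 = 0.4960

Final: 0.4960


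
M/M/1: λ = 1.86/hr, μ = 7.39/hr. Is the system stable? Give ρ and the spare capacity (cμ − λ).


Total capacity cμ = 1·7.39 = 7.39/hr
ρ = λ/(cμ) = 1.86/7.39 = 0.2517
Stable ⇔ ρ < 1: YES
Spare capacity = cμ − λ = 7.39 − 1.86 = 5.53/hr

Final: ρ = 0.2517; stable; margin = 5.53/hr


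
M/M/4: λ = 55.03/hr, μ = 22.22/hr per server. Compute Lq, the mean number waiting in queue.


a = λ/μ = 2.4766; ρ = a/4 = 0.6191
P₀ = 0.075810
Lq = P₀·a^c·ρ / (c!·(1−ρ)²) = 0.075810·37.62026·0.6191/(24·0.14505)
= 0.50725

Final: 0.50725


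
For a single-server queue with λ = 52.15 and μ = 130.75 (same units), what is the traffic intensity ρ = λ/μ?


ρ = λ/μ = 52.15/130.75 = 0.3989

Final: 0.3989


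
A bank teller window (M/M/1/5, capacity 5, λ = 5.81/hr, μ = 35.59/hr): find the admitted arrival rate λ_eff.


ρ = 0.1632; P_K = (1−ρ)ρ^5/(1−ρ^6) = 0.00009702
λ_eff = λ(1 − P_K) = 5.81·(1 − 0.00009702) = 5.81·0.999903 = 5.8094 /hr

Final: 5.8094 /hr


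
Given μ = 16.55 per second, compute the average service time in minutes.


Mean service time = 1/μ = 1/16.55 second = 0.06042 second
In minutes: 0.06042 × 0.0166667 = 0.001007 min

Final: 0.001007 min


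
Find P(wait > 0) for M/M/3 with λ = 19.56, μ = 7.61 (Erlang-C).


a = λ/μ = 2.5703; ρ = a/3 = 0.8568
P₀ = 0.037548 (from M/M/c formula)
C(c,a) = [a^c/(c!(1−ρ))]·P₀ = [16.98058/(6·0.1432)]·0.037548
= 19.75875·0.037548 = 0.741910

Final: 0.741910


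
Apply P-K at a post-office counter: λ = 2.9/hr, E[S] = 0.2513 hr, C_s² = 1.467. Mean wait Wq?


ρ = λ·E[S] = 2.9·0.2513 = 0.7288
E[S²] = E[S]²(1+C_s²) = 0.2513²·(1+1.467) = 0.155795
Wq = λ·E[S²]/(2(1−ρ)) = 2.9·0.155795/(2·0.2712) = 0.83288 hr

Final: 0.83288 hr


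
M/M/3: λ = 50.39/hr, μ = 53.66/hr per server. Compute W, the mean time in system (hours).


a = 0.9391; ρ = 0.3130; P₀ = 0.387465
Lq = P₀·a^c·ρ/(c!(1−ρ)²) = 0.03547
Wq = Lq/λ = 0.03547/50.39 = 0.0007039 hr
W = Wq + 1/μ = 0.0007039 + 0.01864 = 0.01934 hr

Final: 0.01934 hr


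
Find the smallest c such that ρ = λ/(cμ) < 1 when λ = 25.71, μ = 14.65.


Stability requires cμ > λ ⇔ c > λ/μ.
λ/μ = 25.71/14.65 = 1.7549
Minimum integer c = ⌊1.7549⌋ + 1 = 2
Check: 2·14.65 = 29.30 > 25.71, while 1·14.65 = 14.65 ≤ 25.71

Final: 2 servers


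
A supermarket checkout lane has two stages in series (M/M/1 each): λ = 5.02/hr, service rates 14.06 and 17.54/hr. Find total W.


Each node sees arrival rate λ = 5.02/hr (tandem ⇒ throughput preserved).
W₁ = 1/(μ₁−λ) = 1/(14.06−5.02) = 0.11062 hr
W₂ = 1/(μ₂−λ) = 1/(17.54−5.02) = 0.07987 hr
W_total = W₁ + W₂ = 0.11062 + 0.07987 = 0.19049 hr

Final: 0.19049 hr


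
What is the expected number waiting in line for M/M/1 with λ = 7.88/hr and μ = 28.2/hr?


ρ = 7.88/28.2 = 0.2794
Lq = ρ²/(1−ρ) = 0.07808/0.7206 = 0.1084

Final: 0.1084


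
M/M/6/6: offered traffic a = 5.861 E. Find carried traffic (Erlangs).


B(6,5.861) = 0.255101 (Erlang-B)
Carried load = a(1 − B) = 5.861·(1 − 0.255101) = 5.861·0.744899 = 4.3659 E

Final: 4.3659 Erlangs


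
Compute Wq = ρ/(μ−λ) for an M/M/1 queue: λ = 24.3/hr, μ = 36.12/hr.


ρ = 24.3/36.12 = 0.6728
Wq = ρ/(μ−λ) = 0.6728/(36.12 − 24.3) = 0.6728/11.82 = 0.05692 hr

Final: 0.05692 hr


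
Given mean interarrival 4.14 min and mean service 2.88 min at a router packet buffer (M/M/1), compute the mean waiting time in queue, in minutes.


λ = 60/4.14 = 14.4928 /hr
μ = 60/2.88 = 20.8333 /hr
ρ = λ/μ = 14.4928/20.8333 = 0.6957
Wq = ρ/(μ−λ) = 0.6957/(20.8333−14.4928) = 0.10971 hr
In minutes: 0.10971·60 = 6.583 min

Final: 6.583 min


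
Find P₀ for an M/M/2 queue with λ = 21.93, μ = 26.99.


a = λ/μ = 21.93/26.99 = 0.8125; ρ = a/c = 0.4063
Σ_{k=0}^{1} a^k/k! (terms k=0..1) = 1.00000 + 0.81252 = 1.81252
Tail: a^2/(2!(1−ρ)) = 0.66019/(2·0.5937) = 0.55596
P₀ = 1/(1.81252 + 0.55596) = 1/2.36849 = 0.422211

Final: 0.422211


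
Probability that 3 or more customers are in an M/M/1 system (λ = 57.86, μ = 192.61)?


ρ = 57.86/192.61 = 0.3004
P(N ≥ n) = ρ^n = 0.3004^3 = 0.027108

Final: 0.027108


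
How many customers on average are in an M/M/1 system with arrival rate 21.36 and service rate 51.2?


ρ = λ/μ = 21.36/51.2 = 0.4172
L = ρ/(1−ρ) = 0.4172/(1 − 0.4172) = 0.4172/0.5828 = 0.7158

Final: 0.7158


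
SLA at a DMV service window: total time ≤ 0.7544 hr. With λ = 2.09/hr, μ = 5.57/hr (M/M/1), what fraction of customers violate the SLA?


W ~ Exponential(μ−λ) for M/M/1.
μ − λ = 5.57 − 2.09 = 3.4800
P(W > t) = e^{−(μ−λ)t} = e^{−2.6253} = 0.072417

Final: 0.072417


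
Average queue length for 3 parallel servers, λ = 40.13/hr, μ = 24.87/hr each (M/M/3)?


a = λ/μ = 1.6136; ρ = a/3 = 0.5379
P₀ = 0.184142
Lq = P₀·a^c·ρ / (c!·(1−ρ)²) = 0.184142·4.20127·0.5379/(6·0.21357)
= 0.32472

Final: 0.32472


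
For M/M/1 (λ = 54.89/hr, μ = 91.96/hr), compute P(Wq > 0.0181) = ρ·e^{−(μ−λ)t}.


ρ = 54.89/91.96 = 0.5969
P(Wq > t) = ρ·e^{−(μ−λ)t} = 0.5969·e^{−0.6710}
= 0.5969·0.511214 = 0.305138

Final: 0.305138


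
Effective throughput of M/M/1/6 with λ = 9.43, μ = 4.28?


ρ = 2.2033; P_K = (1−ρ)ρ^6/(1−ρ^7) = 0.548305
λ_eff = λ(1 − P_K) = 9.43·(1 − 0.548305) = 9.43·0.451695 = 4.2595 /hr

Final: 4.2595 /hr


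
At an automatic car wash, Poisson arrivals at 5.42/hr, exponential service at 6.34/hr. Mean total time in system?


W = 1/(μ−λ) = 1/(6.34 − 5.42) = 1/0.9200 = 1.0870 hr

Final: 1.0870 hr


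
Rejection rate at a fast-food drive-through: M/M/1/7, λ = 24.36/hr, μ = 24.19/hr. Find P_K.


ρ = λ/μ = 24.36/24.19 = 1.0070
P_K = (1−ρ)ρ^K/(1−ρ^(K+1)) = (-0.007028·1.050243)/(1 − 1.057624)
= -0.007381/-0.057624 = 0.128085

Final: 0.128085


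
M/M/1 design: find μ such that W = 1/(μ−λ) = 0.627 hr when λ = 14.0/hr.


W = 1/(μ−λ) ⇒ μ − λ = 1/W = 1/0.627 = 1.5949
μ = λ + 1/W = 14.0 + 1.5949 = 15.5949 per hr

Final: 15.5949 /hr


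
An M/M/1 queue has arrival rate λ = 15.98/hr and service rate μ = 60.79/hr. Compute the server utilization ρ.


ρ = λ/μ = 15.98/60.79 = 0.2629

Final: 0.2629


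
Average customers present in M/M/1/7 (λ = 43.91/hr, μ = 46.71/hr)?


ρ = 43.91/46.71 = 0.9401
L = ρ[1 − (K+1)ρ^K + Kρ^(K+1)] / [(1−ρ)(1−ρ^(K+1))]
Numerator: 0.9401·(1 − 8·0.648746 + 7·0.609858) = 0.074295
Denominator: (0.05994)·(0.390142) = 0.023387
L = 0.074295/0.023387 = 3.1768

Final: 3.1768


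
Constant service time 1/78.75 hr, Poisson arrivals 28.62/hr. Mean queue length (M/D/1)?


ρ = 28.62/78.75 = 0.3634
M/D/1: Lq = ρ²/(2(1−ρ)) = 0.1321/(2·0.6366) = 0.10374

Final: 0.10374


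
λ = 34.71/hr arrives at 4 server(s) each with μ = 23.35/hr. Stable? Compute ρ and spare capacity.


Total capacity cμ = 4·23.35 = 93.40/hr
ρ = λ/(cμ) = 34.71/93.40 = 0.3716
Stable ⇔ ρ < 1: YES
Spare capacity = cμ − λ = 93.40 − 34.71 = 58.69/hr

Final: ρ = 0.3716; stable; margin = 58.69/hr


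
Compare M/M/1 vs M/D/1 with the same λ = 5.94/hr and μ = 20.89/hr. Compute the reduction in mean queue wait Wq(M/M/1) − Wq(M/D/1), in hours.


ρ = 5.94/20.89 = 0.2843
Wq(M/M/1) = ρ/(μ−λ) = 0.2843/14.95 = 0.01902 hr
Wq(M/D/1) = ρ/(2(μ−λ)) = 0.009510 hr
Savings = 0.01902 − 0.009510 = 0.009510 hr

Final: 0.009510 hr


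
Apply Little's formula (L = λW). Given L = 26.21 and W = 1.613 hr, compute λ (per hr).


λ = L/W = 26.21/1.613 = 16.2492 /hr

Final: 16.2492 /hr


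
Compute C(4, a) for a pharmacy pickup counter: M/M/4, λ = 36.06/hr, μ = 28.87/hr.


a = λ/μ = 1.2490; ρ = a/4 = 0.3123
P₀ = 0.285604 (from M/M/c formula)
C(c,a) = [a^c/(c!(1−ρ))]·P₀ = [2.43397/(24·0.6877)]·0.285604
= 0.14746·0.285604 = 0.042116

Final: 0.042116


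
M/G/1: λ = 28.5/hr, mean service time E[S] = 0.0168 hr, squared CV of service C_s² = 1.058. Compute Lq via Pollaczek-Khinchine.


ρ = λ·E[S] = 28.5·0.0168 = 0.4788
Lq = ρ²(1+C_s²)/(2(1−ρ)) = 0.2292·(1+1.058)/(2·0.5212)
= 0.2292·2.0580/1.0424 = 0.45260

Final: 0.45260


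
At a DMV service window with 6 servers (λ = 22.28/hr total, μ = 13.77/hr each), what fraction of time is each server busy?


ρ = λ/(cμ) = 22.28/(6·13.77) = 22.28/82.62 = 0.2697

Final: 0.2697


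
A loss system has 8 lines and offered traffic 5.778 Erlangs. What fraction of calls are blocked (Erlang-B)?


B(c,a) = (a^c/c!) / Σ_{k=0}^{c} a^k/k!
a^8/8! = 30.810573
Σ terms (k=0..8): 1.00000 + 5.77800 + 16.69264 + 32.15003 + 46.44072 + 53.66689 + 51.68122 + 42.65915 + 30.81057 = 280.879221
B = 30.810573/280.879221 = 0.109693

Final: 0.109693


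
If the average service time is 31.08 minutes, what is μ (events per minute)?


μ = 1/(service time) in consistent units.
1 minute = 1 min, so μ = 1/31.08 = 0.03218 per minute

Final: 0.03218 /min


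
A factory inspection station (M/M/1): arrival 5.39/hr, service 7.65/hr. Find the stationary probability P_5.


ρ = 5.39/7.65 = 0.7046
P_n = (1−ρ)·ρ^n = (1 − 0.7046)·0.7046^5 = 0.2954·0.173635 = 0.051296

Final: 0.051296


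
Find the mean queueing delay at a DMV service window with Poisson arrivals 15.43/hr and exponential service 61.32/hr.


ρ = 15.43/61.32 = 0.2516
Wq = ρ/(μ−λ) = 0.2516/(61.32 − 15.43) = 0.2516/45.89 = 0.005483 hr

Final: 0.005483 hr


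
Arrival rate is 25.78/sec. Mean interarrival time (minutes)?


Mean interarrival time = 1/λ = 1/25.78 second = 0.03879 second
In minutes: 0.03879 × 0.0166667 = 0.0006465 min

Final: 0.0006465 min


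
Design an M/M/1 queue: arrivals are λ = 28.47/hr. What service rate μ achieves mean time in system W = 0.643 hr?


W = 1/(μ−λ) ⇒ μ − λ = 1/W = 1/0.643 = 1.5552
μ = λ + 1/W = 28.47 + 1.5552 = 30.0252 per hr

Final: 30.0252 /hr


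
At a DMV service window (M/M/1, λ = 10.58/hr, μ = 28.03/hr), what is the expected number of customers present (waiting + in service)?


ρ = λ/μ = 10.58/28.03 = 0.3775
L = ρ/(1−ρ) = 0.3775/(1 − 0.3775) = 0.3775/0.6225 = 0.6063

Final: 0.6063


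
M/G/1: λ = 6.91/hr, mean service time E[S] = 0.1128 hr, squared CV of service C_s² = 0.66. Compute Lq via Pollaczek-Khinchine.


ρ = λ·E[S] = 6.91·0.1128 = 0.7794
Lq = ρ²(1+C_s²)/(2(1−ρ)) = 0.6075·(1+0.66)/(2·0.2206)
= 0.6075·1.6600/0.4411 = 2.28634

Final: 2.28634


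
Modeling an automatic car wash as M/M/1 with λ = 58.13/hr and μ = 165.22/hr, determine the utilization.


ρ = λ/μ = 58.13/165.22 = 0.3518

Final: 0.3518


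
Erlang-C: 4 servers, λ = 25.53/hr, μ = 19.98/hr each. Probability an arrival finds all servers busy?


a = λ/μ = 1.2778; ρ = a/4 = 0.3194
P₀ = 0.277388 (from M/M/c formula)
C(c,a) = [a^c/(c!(1−ρ))]·P₀ = [2.66576/(24·0.6806)]·0.277388
= 0.16321·0.277388 = 0.045273

Final: 0.045273


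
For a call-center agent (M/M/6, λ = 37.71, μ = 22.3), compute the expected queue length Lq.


a = λ/μ = 1.6910; ρ = a/6 = 0.2818
P₀ = 0.184232
Lq = P₀·a^c·ρ / (c!·(1−ρ)²) = 0.184232·23.38353·0.2818/(720·0.51576)
= 0.003270

Final: 0.003270


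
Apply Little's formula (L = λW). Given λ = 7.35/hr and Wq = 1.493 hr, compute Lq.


Lq = λWq = 7.35·1.493 = 10.9735

Final: 10.9735


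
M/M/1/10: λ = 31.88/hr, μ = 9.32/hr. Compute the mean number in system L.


ρ = 31.88/9.32 = 3.4206
L = ρ[1 − (K+1)ρ^K + Kρ^(K+1)] / [(1−ρ)(1−ρ^(K+1))]
Numerator: 3.4206·(1 − 11·219292.613627 + 10·750112.502405) = 17407120.590143
Denominator: (-2.4206)·(-750111.502405) = 1815720.546594
L = 17407120.590143/1815720.546594 = 9.5869

Final: 9.5869


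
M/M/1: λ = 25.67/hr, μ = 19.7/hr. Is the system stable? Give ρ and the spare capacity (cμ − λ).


Total capacity cμ = 1·19.7 = 19.70/hr
ρ = λ/(cμ) = 25.67/19.70 = 1.3030
Stable ⇔ ρ < 1: NO
Spare capacity = cμ − λ = 19.70 − 25.67 = -5.97/hr

Final: ρ = 1.3030; unstable; margin = -5.97/hr


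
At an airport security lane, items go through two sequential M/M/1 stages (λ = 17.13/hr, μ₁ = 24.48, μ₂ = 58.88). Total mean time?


Each node sees arrival rate λ = 17.13/hr (tandem ⇒ throughput preserved).
W₁ = 1/(μ₁−λ) = 1/(24.48−17.13) = 0.13605 hr
W₂ = 1/(μ₂−λ) = 1/(58.88−17.13) = 0.02395 hr
W_total = W₁ + W₂ = 0.13605 + 0.02395 = 0.16001 hr

Final: 0.16001 hr


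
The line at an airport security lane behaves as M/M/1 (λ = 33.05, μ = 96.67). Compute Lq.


ρ = 33.05/96.67 = 0.3419
Lq = ρ²/(1−ρ) = 0.1169/0.6581 = 0.1776

Final: 0.1776


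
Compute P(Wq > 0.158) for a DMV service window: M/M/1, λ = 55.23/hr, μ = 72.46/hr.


ρ = 55.23/72.46 = 0.7622
P(Wq > t) = ρ·e^{−(μ−λ)t} = 0.7622·e^{−2.7223}
= 0.7622·0.065721 = 0.050093

Final: 0.050093


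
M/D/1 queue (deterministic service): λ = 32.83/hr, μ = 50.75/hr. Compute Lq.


ρ = 32.83/50.75 = 0.6469
M/D/1: Lq = ρ²/(2(1−ρ)) = 0.4185/(2·0.3531) = 0.59257

Final: 0.59257


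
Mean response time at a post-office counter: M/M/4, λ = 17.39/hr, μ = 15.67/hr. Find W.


a = 1.1098; ρ = 0.2774; P₀ = 0.328860
Lq = P₀·a^c·ρ/(c!(1−ρ)²) = 0.01104
Wq = Lq/λ = 0.01104/17.39 = 0.0006351 hr
W = Wq + 1/μ = 0.0006351 + 0.06382 = 0.06445 hr

Final: 0.06445 hr


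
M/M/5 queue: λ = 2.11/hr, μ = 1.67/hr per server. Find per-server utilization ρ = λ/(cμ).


ρ = λ/(cμ) = 2.11/(5·1.67) = 2.11/8.35 = 0.2527

Final: 0.2527


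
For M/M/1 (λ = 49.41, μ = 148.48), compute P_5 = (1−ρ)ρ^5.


ρ = 49.41/148.48 = 0.3328
P_n = (1−ρ)·ρ^n = (1 − 0.3328)·0.3328^5 = 0.6672·0.004081 = 0.002723

Final: 0.002723


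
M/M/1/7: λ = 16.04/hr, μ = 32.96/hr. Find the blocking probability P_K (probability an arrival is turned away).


ρ = λ/μ = 16.04/32.96 = 0.4867
P_K = (1−ρ)ρ^K/(1−ρ^(K+1)) = (0.5133·0.006464)/(1 − 0.003146)
= 0.003318/0.996854 = 0.003329

Final: 0.003329


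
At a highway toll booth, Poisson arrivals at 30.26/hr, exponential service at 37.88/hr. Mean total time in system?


W = 1/(μ−λ) = 1/(37.88 − 30.26) = 1/7.62 = 0.1312 hr

Final: 0.1312 hr


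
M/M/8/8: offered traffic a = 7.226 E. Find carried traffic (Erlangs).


B(8,7.226) = 0.191804 (Erlang-B)
Carried load = a(1 − B) = 7.226·(1 − 0.191804) = 7.226·0.808196 = 5.8400 E

Final: 5.8400 Erlangs


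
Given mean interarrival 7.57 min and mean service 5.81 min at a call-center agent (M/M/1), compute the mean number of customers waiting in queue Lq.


λ = 60/7.57 = 7.9260 /hr
μ = 60/5.81 = 10.3270 /hr
ρ = λ/μ = 7.9260/10.3270 = 0.7675
Lq = ρ²/(1−ρ) = 0.5891/0.2325 = 2.5336

Final: 2.5336


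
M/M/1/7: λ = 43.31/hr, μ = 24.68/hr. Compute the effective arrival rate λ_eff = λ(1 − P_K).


ρ = 1.7549; P_K = (1−ρ)ρ^7/(1−ρ^8) = 0.434991
λ_eff = λ(1 − P_K) = 43.31·(1 − 0.434991) = 43.31·0.565009 = 24.4705 /hr

Final: 24.4705 /hr


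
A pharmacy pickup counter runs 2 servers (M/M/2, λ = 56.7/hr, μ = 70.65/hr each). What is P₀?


a = λ/μ = 56.7/70.65 = 0.8025; ρ = a/c = 0.4013
Σ_{k=0}^{1} a^k/k! (terms k=0..1) = 1.00000 + 0.80255 = 1.80255
Tail: a^2/(2!(1−ρ)) = 0.64408/(2·0.5987) = 0.53788
P₀ = 1/(1.80255 + 0.53788) = 1/2.34043 = 0.427273

Final: 0.427273


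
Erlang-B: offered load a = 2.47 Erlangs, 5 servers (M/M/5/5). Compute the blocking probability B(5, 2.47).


B(c,a) = (a^c/c!) / Σ_{k=0}^{c} a^k/k!
a^5/5! = 0.766132
Σ terms (k=0..5): 1.00000 + 2.47000 + 3.05045 + 2.51154 + 1.55087 + 0.76613 = 11.348993
B = 0.766132/11.348993 = 0.067507

Final: 0.067507


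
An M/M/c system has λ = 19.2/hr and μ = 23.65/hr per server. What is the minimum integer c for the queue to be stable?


Stability requires cμ > λ ⇔ c > λ/μ.
λ/μ = 19.2/23.65 = 0.8118
Minimum integer c = ⌊0.8118⌋ + 1 = 1
Check: 1·23.65 = 23.65 > 19.2, while 0·23.65 = 0.00 ≤ 19.2

Final: 1 servers


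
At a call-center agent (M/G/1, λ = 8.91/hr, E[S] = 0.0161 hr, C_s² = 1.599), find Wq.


ρ = λ·E[S] = 8.91·0.0161 = 0.1435
E[S²] = E[S]²(1+C_s²) = 0.0161²·(1+1.599) = 0.0006737
Wq = λ·E[S²]/(2(1−ρ)) = 8.91·0.0006737/(2·0.8565) = 0.003504 hr

Final: 0.003504 hr


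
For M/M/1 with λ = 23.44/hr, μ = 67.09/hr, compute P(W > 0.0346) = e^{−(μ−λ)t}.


W ~ Exponential(μ−λ) for M/M/1.
μ − λ = 67.09 − 23.44 = 43.6500
P(W > t) = e^{−(μ−λ)t} = e^{−1.5103} = 0.220846

Final: 0.220846


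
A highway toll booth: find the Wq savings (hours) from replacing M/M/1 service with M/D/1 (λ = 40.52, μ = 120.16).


ρ = 40.52/120.16 = 0.3372
Wq(M/M/1) = ρ/(μ−λ) = 0.3372/79.64 = 0.004234 hr
Wq(M/D/1) = ρ/(2(μ−λ)) = 0.002117 hr
Savings = 0.004234 − 0.002117 = 0.002117 hr

Final: 0.002117 hr


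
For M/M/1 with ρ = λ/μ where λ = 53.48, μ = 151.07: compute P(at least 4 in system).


ρ = 53.48/151.07 = 0.3540
P(N ≥ n) = ρ^n = 0.3540^4 = 0.015706

Final: 0.015706


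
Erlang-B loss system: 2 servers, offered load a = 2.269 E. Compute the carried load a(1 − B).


B(2,2.269) = 0.440544 (Erlang-B)
Carried load = a(1 − B) = 2.269·(1 − 0.440544) = 2.269·0.559456 = 1.2694 E

Final: 1.2694 Erlangs


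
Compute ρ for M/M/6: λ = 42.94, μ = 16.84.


ρ = λ/(cμ) = 42.94/(6·16.84) = 42.94/101.04 = 0.4250

Final: 0.4250


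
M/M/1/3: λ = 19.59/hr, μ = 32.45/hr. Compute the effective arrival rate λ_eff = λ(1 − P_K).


ρ = 0.6037; P_K = (1−ρ)ρ^3/(1−ρ^4) = 0.100549
λ_eff = λ(1 − P_K) = 19.59·(1 − 0.100549) = 19.59·0.899451 = 17.6202 /hr

Final: 17.6202 /hr


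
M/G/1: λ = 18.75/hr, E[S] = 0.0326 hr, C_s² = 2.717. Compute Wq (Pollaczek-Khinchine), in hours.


ρ = λ·E[S] = 18.75·0.0326 = 0.6112
E[S²] = E[S]²(1+C_s²) = 0.0326²·(1+2.717) = 0.003950
Wq = λ·E[S²]/(2(1−ρ)) = 18.75·0.003950/(2·0.3888) = 0.09526 hr

Final: 0.09526 hr


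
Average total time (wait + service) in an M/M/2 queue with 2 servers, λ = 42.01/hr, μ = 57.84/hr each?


a = 0.7263; ρ = 0.3632; P₀ = 0.467182
Lq = P₀·a^c·ρ/(c!(1−ρ)²) = 0.11034
Wq = Lq/λ = 0.11034/42.01 = 0.002627 hr
W = Wq + 1/μ = 0.002627 + 0.01729 = 0.01992 hr

Final: 0.01992 hr


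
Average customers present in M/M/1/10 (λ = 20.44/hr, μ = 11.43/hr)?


ρ = 20.44/11.43 = 1.7883
L = ρ[1 − (K+1)ρ^K + Kρ^(K+1)] / [(1−ρ)(1−ρ^(K+1))]
Numerator: 1.7883·(1 − 11·334.461868 + 10·598.110287) = 4118.440617
Denominator: (-0.7883)·(-597.110287) = 470.687986
L = 4118.440617/470.687986 = 8.7498

Final: 8.7498
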